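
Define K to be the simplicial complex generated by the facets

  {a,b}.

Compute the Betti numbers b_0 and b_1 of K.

Fix the vertex order a < b and write every simplex with vertices in increasing order. Then dim K = 1 and the simplices of K are:

  0-simplices (2): a, b
  1-simplices (1): ab

Hence C_0 ≅ Z^2, C_1 ≅ Z^1.

∂_1: C_1 → C_0 maps an edge to its endpoints' difference, ∂[p,q] = q − p. For instance
  ∂ab = b − a.
As a 2×1 matrix over Z this has rank 1, with invariant factors (1).

Computing H_k = (kernel of ∂_k) / (image of ∂_{k+1}):

  H_0: rank C_0 − rank ∂_1 = 2 − 1 = 1, and the invariant factors of ∂_1 are all 1, so H_0 ≅ Z.
  H_1: rank ker ∂_1 − rank ∂_2 = (1 − 1) − 0 = 0, and there is no ∂_2, so H_1 ≅ 0.

Hence the Betti numbers are b_0 = 1, b_1 = 0.

b_0 = 1, b_1 = 0.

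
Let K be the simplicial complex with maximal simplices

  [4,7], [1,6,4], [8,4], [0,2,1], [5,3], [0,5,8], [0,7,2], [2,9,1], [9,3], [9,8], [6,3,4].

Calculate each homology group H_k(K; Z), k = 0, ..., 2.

We work with the vertex ordering 0 < 1 < 2 < 3 < 4 < 5 < 6 < 7 < 8 < 9. The simplices of K, each written with vertices in increasing order, are:

  0-simplices (10): [0], [1], [2], [3], [4], [5], [6], [7], [8], [9]
  1-simplices (20): [0,1], [0,2], [0,5], [0,7], [0,8], [1,2], [1,4], [1,6], [1,9], [2,7], [2,9], [3,4], [3,5], [3,6], [3,9], [4,6], [4,7], [4,8], [5,8], [8,9]
  2-simplices (6): [0,1,2], [0,2,7], [0,5,8], [1,2,9], [1,4,6], [3,4,6]

Hence C_0 ≅ Z^10, C_1 ≅ Z^20, C_2 ≅ Z^6.

The boundary map ∂_1: C_1 → C_0 maps an edge to its endpoints' difference, ∂[p,q] = q − p. For instance
  ∂[4,6] = [6] − [4].
As a 10×20 matrix over Z this has rank 9, with invariant factors (1,1,1,1,1,1,1,1,1).

The boundary map ∂_2: C_2 → C_1 acts by ∂[p,q,r] = [q,r] − [p,r] + [p,q]. For instance
  ∂[0,1,2] = [1,2] − [0,2] + [0,1],
  ∂[0,2,7] = [2,7] − [0,7] + [0,2].
This gives a 20×6 integer matrix of rank 6; reducing to Smith normal form yields diagonal entries (1,1,1,1,1,1).

Reading off H_k = ker ∂_k / im ∂_{k+1}:

  H_0: rank C_0 − rank ∂_1 = 10 − 9 = 1, and the invariant factors of ∂_1 are all 1, so H_0 ≅ Z.
  H_1: rank ker ∂_1 − rank ∂_2 = (20 − 9) − 6 = 5, and the invariant factors of ∂_2 are all 1, so H_1 ≅ Z^5.
  H_2: rank ker ∂_2 − rank ∂_3 = (6 − 6) − 0 = 0, and there is no ∂_3, so H_2 ≅ 0.

H_0 ≅ Z,  H_1 ≅ Z^5,  H_2 = 0.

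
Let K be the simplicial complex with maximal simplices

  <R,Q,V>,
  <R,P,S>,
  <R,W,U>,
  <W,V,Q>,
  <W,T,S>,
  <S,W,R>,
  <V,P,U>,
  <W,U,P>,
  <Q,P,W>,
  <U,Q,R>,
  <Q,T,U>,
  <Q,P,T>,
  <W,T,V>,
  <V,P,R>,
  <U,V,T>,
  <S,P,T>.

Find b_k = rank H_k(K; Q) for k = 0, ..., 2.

b_0 = 1, b_1 = 2, b_2 = 1.

Take the total order P < Q < R < S < T < U < V < W on the vertex set. Then K (dimension 2) consists of the simplices:

  0-simplices (8): P, Q, R, S, T, U, V, W
  1-simplices (24): PQ, PR, PS, PT, PU, PV, PW, QR, QT, QU, QV, QW, RS, RU, RV, RW, ST, SW, TU, TV, TW, UV, UW, VW
  2-simplices (16): PQT, PQW, PRS, PRV, PST, PUV, PUW, QRU, QRV, QTU, QVW, RSW, RUW, STW, TUV, TVW

Hence C_0 ≅ Z^8, C_1 ≅ Z^24, C_2 ≅ Z^16.

The boundary map ∂_1: C_1 → C_0 sends each edge [p,q] (with p < q) to q − p.
The resulting 8×24 matrix has rank 7, and its Smith normal form has invariant factors (1,1,1,1,1,1,1).

∂_2: C_2 → C_1 maps a triangle to the signed sum of its edges. For instance
  ∂STW = TW − SW + ST,
  ∂TUV = UV − TV + TU.
This gives a 24×16 integer matrix of rank 15; reducing to Smith normal form yields diagonal entries (1,1,1,1,1,1,1,1,1,1,1,1,1,1,1).

Now H_k = ker ∂_k / im ∂_{k+1}, so:

  H_0: rank C_0 − rank ∂_1 = 8 − 7 = 1, and the invariant factors of ∂_1 are all 1, so H_0 ≅ Z.
  H_1: rank ker ∂_1 − rank ∂_2 = (24 − 7) − 15 = 2, and the invariant factors of ∂_2 are all 1, so H_1 ≅ Z^2.
  H_2: rank ker ∂_2 − rank ∂_3 = (16 − 15) − 0 = 1, and there is no ∂_3, so H_2 ≅ Z.

As a check, the Euler characteristic is 8 − 24 + 16 = 0, which agrees with 1 − 2 + 1 = 0.
(K is a triangulation of the torus T^2.)

Hence the Betti numbers are b_0 = 1, b_1 = 2, b_2 = 1.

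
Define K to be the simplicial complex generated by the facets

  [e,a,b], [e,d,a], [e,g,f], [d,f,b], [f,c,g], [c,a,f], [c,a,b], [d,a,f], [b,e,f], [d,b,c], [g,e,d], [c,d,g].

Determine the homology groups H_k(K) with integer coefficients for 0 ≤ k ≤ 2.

H_0 = Z,  H_1 = Z/2,  H_2 = 0.

Order the vertices as a < b < c < d < e < f < g. Listing each simplex with vertices in this order, K has dimension 2 with simplices:

  0-simplices (7): a, b, c, d, e, f, g
  1-simplices (18): ab, ac, ad, ae, af, bc, bd, be, bf, cd, cf, cg, de, df, dg, ef, eg, fg
  2-simplices (12): abc, abe, acf, ade, adf, bcd, bdf, bef, cdg, cfg, deg, efg

Hence C_0 ≅ Z^7, C_1 ≅ Z^18, C_2 ≅ Z^12.

The boundary map ∂_1: C_1 → C_0 is given by ∂[p,q] = [q] − [p]. For instance
  ∂ef = f − e.
This gives a 7×18 integer matrix of rank 6; reducing to Smith normal form yields diagonal entries (1,1,1,1,1,1).

Boundary ∂_2: C_2 → C_1 maps a triangle to the signed sum of its edges. For instance
  ∂acf = cf − af + ac,
  ∂cdg = dg − cg + cd.
This gives a 18×12 integer matrix of rank 12; reducing to Smith normal form yields diagonal entries (1,1,1,1,1,1,1,1,1,1,1,2).

Computing H_k = (kernel of ∂_k) / (image of ∂_{k+1}):

  H_0: rank C_0 − rank ∂_1 = 7 − 6 = 1, and the invariant factors of ∂_1 are all 1, so H_0 ≅ Z.
  H_1: rank ker ∂_1 − rank ∂_2 = (18 − 6) − 12 = 0, and ∂_2 has invariant factor 2 > 1, so H_1 ≅ Z/2.
  H_2: rank ker ∂_2 − rank ∂_3 = (12 − 12) − 0 = 0, and there is no ∂_3, so H_2 ≅ 0.

As a check, the Euler characteristic is 7 − 18 + 12 = 1, which agrees with 1 − 0 + 0 = 1.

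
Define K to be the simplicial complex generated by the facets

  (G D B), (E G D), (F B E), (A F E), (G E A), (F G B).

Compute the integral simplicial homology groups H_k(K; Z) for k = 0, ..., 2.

H_0 = Z,  H_1 = Z,  H_2 = 0.

We work with the vertex ordering A < B < D < E < F < G. The simplices of K, each written with vertices in increasing order, are:

  0-simplices (6): A, B, D, E, F, G
  1-simplices (12): AE, AF, AG, BD, BE, BF, BG, DE, DG, EF, EG, FG
  2-simplices (6): AEF, AEG, BDG, BEF, BFG, DEG

so the chain groups are C_0 ≅ Z^6, C_1 ≅ Z^12, C_2 ≅ Z^6.

∂_1: C_1 → C_0 is given by ∂[p,q] = [q] − [p]. For instance
  ∂FG = G − F.
The resulting 6×12 matrix has rank 5, and its Smith normal form has invariant factors (1,1,1,1,1).

Boundary ∂_2: C_2 → C_1 sends each 2-simplex [p,q,r] to [q,r] − [p,r] + [p,q]. For instance
  ∂BDG = DG − BG + BD,
  ∂DEG = EG − DG + DE.
The 12×6 boundary matrix has rank 6 and Smith normal form diag(1,1,1,1,1,1).

Computing H_k = (kernel of ∂_k) / (image of ∂_{k+1}):

  H_0: rank C_0 − rank ∂_1 = 6 − 5 = 1, and the invariant factors of ∂_1 are all 1, so H_0 ≅ Z.
  H_1: rank ker ∂_1 − rank ∂_2 = (12 − 5) − 6 = 1, and the invariant factors of ∂_2 are all 1, so H_1 ≅ Z.
  H_2: rank ker ∂_2 − rank ∂_3 = (6 − 6) − 0 = 0, and there is no ∂_3, so H_2 ≅ 0.

As a check, the Euler characteristic is 6 − 12 + 6 = 0, which agrees with 1 − 1 + 0 = 0.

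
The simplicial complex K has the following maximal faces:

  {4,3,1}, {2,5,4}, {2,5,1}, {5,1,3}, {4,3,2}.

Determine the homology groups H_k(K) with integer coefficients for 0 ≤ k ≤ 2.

We work with the vertex ordering 1 < 2 < 3 < 4 < 5. The simplices of K, each written with vertices in increasing order, are:

  0-simplices (5): [1], [2], [3], [4], [5]
  1-simplices (10): [1,2], [1,3], [1,4], [1,5], [2,3], [2,4], [2,5], [3,4], [3,5], [4,5]
  2-simplices (5): [1,2,5], [1,3,4], [1,3,5], [2,3,4], [2,4,5]

giving chain groups C_0 ≅ Z^5, C_1 ≅ Z^10, C_2 ≅ Z^5.

∂_1: C_1 → C_0 maps an edge to its endpoints' difference, ∂[p,q] = q − p.
As a 5×10 matrix over Z this has rank 4, with invariant factors (1,1,1,1).

Boundary ∂_2: C_2 → C_1 sends each 2-simplex [p,q,r] to [q,r] − [p,r] + [p,q]. For instance
  ∂[2,4,5] = [4,5] − [2,5] + [2,4],
  ∂[1,3,4] = [3,4] − [1,4] + [1,3].
The 10×5 boundary matrix has rank 5 and Smith normal form diag(1,1,1,1,1).

Now H_k = ker ∂_k / im ∂_{k+1}, so:

  H_0: rank C_0 − rank ∂_1 = 5 − 4 = 1, and the invariant factors of ∂_1 are all 1, so H_0 ≅ Z.
  H_1: rank ker ∂_1 − rank ∂_2 = (10 − 4) − 5 = 1, and the invariant factors of ∂_2 are all 1, so H_1 ≅ Z.
  H_2: rank ker ∂_2 − rank ∂_3 = (5 − 5) − 0 = 0, and there is no ∂_3, so H_2 ≅ 0.

(K is a triangulation of the Möbius band.)

H_0 = Z,  H_1 = Z,  H_2 = 0.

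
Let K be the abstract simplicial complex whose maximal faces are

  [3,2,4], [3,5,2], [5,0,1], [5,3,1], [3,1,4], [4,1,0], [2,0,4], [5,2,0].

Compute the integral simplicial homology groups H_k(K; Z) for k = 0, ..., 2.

H_0 ≅ Z,  H_1 = 0,  H_2 ≅ Z.

Fix the vertex order 0 < 1 < 2 < 3 < 4 < 5 and write every simplex with vertices in increasing order. Then dim K = 2 and the simplices of K are:

  0-simplices (6): [0], [1], [2], [3], [4], [5]
  1-simplices (12): [0,1], [0,2], [0,4], [0,5], [1,3], [1,4], [1,5], [2,3], [2,4], [2,5], [3,4], [3,5]
  2-simplices (8): [0,1,4], [0,1,5], [0,2,4], [0,2,5], [1,3,4], [1,3,5], [2,3,4], [2,3,5]

giving chain groups C_0 ≅ Z^6, C_1 ≅ Z^12, C_2 ≅ Z^8.

The boundary map ∂_1: C_1 → C_0 maps an edge to its endpoints' difference, ∂[p,q] = q − p.
The 6×12 boundary matrix has rank 5 and Smith normal form diag(1,1,1,1,1).

The boundary map ∂_2: C_2 → C_1 maps a triangle to the signed sum of its edges. For instance
  ∂[1,3,5] = [3,5] − [1,5] + [1,3],
  ∂[0,2,4] = [2,4] − [0,4] + [0,2].
The resulting 12×8 matrix has rank 7, and its Smith normal form has invariant factors (1,1,1,1,1,1,1).

Computing H_k = (kernel of ∂_k) / (image of ∂_{k+1}):

  H_0: rank C_0 − rank ∂_1 = 6 − 5 = 1, and the invariant factors of ∂_1 are all 1, so H_0 ≅ Z.
  H_1: rank ker ∂_1 − rank ∂_2 = (12 − 5) − 7 = 0, and the invariant factors of ∂_2 are all 1, so H_1 ≅ 0.
  H_2: rank ker ∂_2 − rank ∂_3 = (8 − 7) − 0 = 1, and there is no ∂_3, so H_2 ≅ Z.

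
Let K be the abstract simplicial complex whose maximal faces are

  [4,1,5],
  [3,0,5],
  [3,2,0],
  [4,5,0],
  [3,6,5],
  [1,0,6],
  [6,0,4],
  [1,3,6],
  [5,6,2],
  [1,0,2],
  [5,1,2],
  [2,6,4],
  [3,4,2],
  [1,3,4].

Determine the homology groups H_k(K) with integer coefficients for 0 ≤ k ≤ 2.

H_0 = Z,  H_1 = Z^2,  H_2 = Z.

K has 7 vertices, 21 edges, 14 triangles.
rank ∂_0 = 0, rank ∂_1 = 6 ⇒ b_0 = 7 − 0 − 6 = 1; all invariant factors of ∂_1 are 1 so no torsion. So H_0 = Z.
rank ∂_1 = 6, rank ∂_2 = 13 ⇒ b_1 = 21 − 6 − 13 = 2; all invariant factors of ∂_2 are 1 so no torsion. So H_1 = Z^2.
rank ∂_2 = 13, rank ∂_3 = 0 ⇒ b_2 = 14 − 13 − 0 = 1. So H_2 = Z.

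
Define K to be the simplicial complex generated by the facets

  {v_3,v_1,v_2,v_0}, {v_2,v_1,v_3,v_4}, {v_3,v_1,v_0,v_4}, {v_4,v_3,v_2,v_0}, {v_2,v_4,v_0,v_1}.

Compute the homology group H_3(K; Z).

Order the vertices as v_0 < v_1 < v_2 < v_3 < v_4. Listing each simplex with vertices in this order, K has dimension 3 with simplices:

  0-simplices (5): [v_0], [v_1], [v_2], [v_3], [v_4]
  1-simplices (10): [v_0,v_1], [v_0,v_2], [v_0,v_3], [v_0,v_4], [v_1,v_2], [v_1,v_3], [v_1,v_4], [v_2,v_3], [v_2,v_4], [v_3,v_4]
  2-simplices (10): [v_0,v_1,v_2], [v_0,v_1,v_3], [v_0,v_1,v_4], [v_0,v_2,v_3], [v_0,v_2,v_4], [v_0,v_3,v_4], [v_1,v_2,v_3], [v_1,v_2,v_4], [v_1,v_3,v_4], [v_2,v_3,v_4]
  3-simplices (5): [v_0,v_1,v_2,v_3], [v_0,v_1,v_2,v_4], [v_0,v_1,v_3,v_4], [v_0,v_2,v_3,v_4], [v_1,v_2,v_3,v_4]

giving chain groups C_0 ≅ Z^5, C_1 ≅ Z^10, C_2 ≅ Z^10, C_3 ≅ Z^5.

The boundary map ∂_1: C_1 → C_0 maps an edge to its endpoints' difference, ∂[p,q] = q − p.
The resulting 5×10 matrix has rank 4, and its Smith normal form has invariant factors (1,1,1,1).

Boundary ∂_2: C_2 → C_1 sends each 2-simplex [p,q,r] to [q,r] − [p,r] + [p,q]. For instance
  ∂[v_1,v_2,v_4] = [v_2,v_4] − [v_1,v_4] + [v_1,v_2],
  ∂[v_0,v_2,v_4] = [v_2,v_4] − [v_0,v_4] + [v_0,v_2].
As a 10×10 matrix over Z this has rank 6, with invariant factors (1,1,1,1,1,1).

Boundary ∂_3: C_3 → C_2 sends each 3-simplex σ to the alternating sum Σ_i (−1)^i (σ with its i-th vertex removed). For instance
  ∂[v_0,v_1,v_2,v_4] = [v_1,v_2,v_4] − [v_0,v_2,v_4] + [v_0,v_1,v_4] − [v_0,v_1,v_2],
  ∂[v_1,v_2,v_3,v_4] = [v_2,v_3,v_4] − [v_1,v_3,v_4] + [v_1,v_2,v_4] − [v_1,v_2,v_3].
As a 10×5 matrix over Z this has rank 4, with invariant factors (1,1,1,1).

Computing H_k = (kernel of ∂_k) / (image of ∂_{k+1}):

  H_3: rank ker ∂_3 − rank ∂_4 = (5 − 4) − 0 = 1, and there is no ∂_4, so H_3 = Z.

H_3 ≅ Z.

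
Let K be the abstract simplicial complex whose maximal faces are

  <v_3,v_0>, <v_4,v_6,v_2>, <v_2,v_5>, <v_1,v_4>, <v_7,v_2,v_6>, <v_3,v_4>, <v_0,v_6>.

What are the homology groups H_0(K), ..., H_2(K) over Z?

Take the total order v_0 < v_1 < v_2 < v_3 < v_4 < v_5 < v_6 < v_7 on the vertex set. Then K (dimension 2) consists of the simplices:

  0-simplices (8): [v_0], [v_1], [v_2], [v_3], [v_4], [v_5], [v_6], [v_7]
  1-simplices (10): [v_0,v_3], [v_0,v_6], [v_1,v_4], [v_2,v_4], [v_2,v_5], [v_2,v_6], [v_2,v_7], [v_3,v_4], [v_4,v_6], [v_6,v_7]
  2-simplices (2): [v_2,v_4,v_6], [v_2,v_6,v_7]

giving chain groups C_0 ≅ Z^8, C_1 ≅ Z^10, C_2 ≅ Z^2.

∂_1: C_1 → C_0 maps an edge to its endpoints' difference, ∂[p,q] = q − p. For instance
  ∂[v_6,v_7] = [v_7] − [v_6].
The 8×10 boundary matrix has rank 7 and Smith normal form diag(1,1,1,1,1,1,1).

The boundary map ∂_2: C_2 → C_1 acts by ∂[p,q,r] = [q,r] − [p,r] + [p,q]. For instance
  ∂[v_2,v_6,v_7] = [v_6,v_7] − [v_2,v_7] + [v_2,v_6],
  ∂[v_2,v_4,v_6] = [v_4,v_6] − [v_2,v_6] + [v_2,v_4].
The 10×2 boundary matrix has rank 2 and Smith normal form diag(1,1).

From H_k ≅ ker(∂_k) / im(∂_{k+1}) we obtain:

  H_0: rank C_0 − rank ∂_1 = 8 − 7 = 1, and the invariant factors of ∂_1 are all 1, so H_0 ≅ Z.
  H_1: rank ker ∂_1 − rank ∂_2 = (10 − 7) − 2 = 1, and the invariant factors of ∂_2 are all 1, so H_1 ≅ Z.
  H_2: rank ker ∂_2 − rank ∂_3 = (2 − 2) − 0 = 0, and there is no ∂_3, so H_2 ≅ 0.

As a check, the Euler characteristic is 8 − 10 + 2 = 0, which agrees with 1 − 1 + 0 = 0.

H_0 ≅ Z,  H_1 ≅ Z,  H_2 = 0.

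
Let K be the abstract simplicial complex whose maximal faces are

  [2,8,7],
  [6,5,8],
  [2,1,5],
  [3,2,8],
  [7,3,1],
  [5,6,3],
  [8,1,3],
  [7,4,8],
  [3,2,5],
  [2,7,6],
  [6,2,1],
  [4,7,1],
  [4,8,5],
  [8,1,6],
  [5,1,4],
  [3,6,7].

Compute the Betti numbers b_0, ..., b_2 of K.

K has 8 vertices, 24 edges, 16 triangles.
rank ∂_0 = 0, rank ∂_1 = 7 ⇒ b_0 = 8 − 0 − 7 = 1; all invariant factors of ∂_1 are 1 so no torsion. So H_0 ≅ Z.
rank ∂_1 = 7, rank ∂_2 = 15 ⇒ b_1 = 24 − 7 − 15 = 2; all invariant factors of ∂_2 are 1 so no torsion. So H_1 ≅ Z^2.
rank ∂_2 = 15, rank ∂_3 = 0 ⇒ b_2 = 16 − 15 − 0 = 1. So H_2 ≅ Z.

b_0 = 1, b_1 = 2, b_2 = 1.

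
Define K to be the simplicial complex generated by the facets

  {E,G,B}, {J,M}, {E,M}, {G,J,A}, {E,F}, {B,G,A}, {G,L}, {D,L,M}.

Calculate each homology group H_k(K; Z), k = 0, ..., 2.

Order the vertices as A < B < D < E < F < G < J < L < M. Listing each simplex with vertices in this order, K has dimension 2 with simplices:

  0-simplices (9): A, B, D, E, F, G, J, L, M
  1-simplices (14): AB, AG, AJ, BE, BG, DL, DM, EF, EG, EM, GJ, GL, JM, LM
  2-simplices (4): ABG, AGJ, BEG, DLM

Hence C_0 ≅ Z^9, C_1 ≅ Z^14, C_2 ≅ Z^4.

∂_1: C_1 → C_0 maps an edge to its endpoints' difference, ∂[p,q] = q − p. For instance
  ∂AJ = J − A.
As a 9×14 matrix over Z this has rank 8, with invariant factors (1,1,1,1,1,1,1,1).

Boundary ∂_2: C_2 → C_1 maps a triangle to the signed sum of its edges. For instance
  ∂AGJ = GJ − AJ + AG,
  ∂BEG = EG − BG + BE.
The 14×4 boundary matrix has rank 4 and Smith normal form diag(1,1,1,1).

Now H_k = ker ∂_k / im ∂_{k+1}, so:

  H_0: rank C_0 − rank ∂_1 = 9 − 8 = 1, and the invariant factors of ∂_1 are all 1, so H_0 ≅ Z.
  H_1: rank ker ∂_1 − rank ∂_2 = (14 − 8) − 4 = 2, and the invariant factors of ∂_2 are all 1, so H_1 ≅ Z^2.
  H_2: rank ker ∂_2 − rank ∂_3 = (4 − 4) − 0 = 0, and there is no ∂_3, so H_2 ≅ 0.

H_0 = Z,  H_1 = Z^2,  H_2 = 0.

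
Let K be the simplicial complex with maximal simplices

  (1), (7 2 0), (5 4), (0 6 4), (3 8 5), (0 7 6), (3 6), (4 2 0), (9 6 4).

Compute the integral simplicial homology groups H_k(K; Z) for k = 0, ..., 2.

Fix the vertex order 0 < 1 < 2 < 3 < 4 < 5 < 6 < 7 < 8 < 9 and write every simplex with vertices in increasing order. Then dim K = 2 and the simplices of K are:

  0-simplices (10): [0], [1], [2], [3], [4], [5], [6], [7], [8], [9]
  1-simplices (15): [0,2], [0,4], [0,6], [0,7], [2,4], [2,7], [3,5], [3,6], [3,8], [4,5], [4,6], [4,9], [5,8], [6,7], [6,9]
  2-simplices (6): [0,2,4], [0,2,7], [0,4,6], [0,6,7], [3,5,8], [4,6,9]

Hence C_0 ≅ Z^10, C_1 ≅ Z^15, C_2 ≅ Z^6.

The boundary map ∂_1: C_1 → C_0 is given by ∂[p,q] = [q] − [p].
As a 10×15 matrix over Z this has rank 8, with invariant factors (1,1,1,1,1,1,1,1).

Boundary ∂_2: C_2 → C_1 sends each 2-simplex [p,q,r] to [q,r] − [p,r] + [p,q]. For instance
  ∂[4,6,9] = [6,9] − [4,9] + [4,6],
  ∂[3,5,8] = [5,8] − [3,8] + [3,5].
The 15×6 boundary matrix has rank 6 and Smith normal form diag(1,1,1,1,1,1).

Reading off H_k = ker ∂_k / im ∂_{k+1}:

  H_0: rank C_0 − rank ∂_1 = 10 − 8 = 2, and the invariant factors of ∂_1 are all 1, so H_0 = Z^2.
  H_1: rank ker ∂_1 − rank ∂_2 = (15 − 8) − 6 = 1, and the invariant factors of ∂_2 are all 1, so H_1 = Z.
  H_2: rank ker ∂_2 − rank ∂_3 = (6 − 6) − 0 = 0, and there is no ∂_3, so H_2 = 0.

As a check, the Euler characteristic is 10 − 15 + 6 = 1, which agrees with 2 − 1 + 0 = 1.

H_0 = Z^2,  H_1 = Z,  H_2 = 0.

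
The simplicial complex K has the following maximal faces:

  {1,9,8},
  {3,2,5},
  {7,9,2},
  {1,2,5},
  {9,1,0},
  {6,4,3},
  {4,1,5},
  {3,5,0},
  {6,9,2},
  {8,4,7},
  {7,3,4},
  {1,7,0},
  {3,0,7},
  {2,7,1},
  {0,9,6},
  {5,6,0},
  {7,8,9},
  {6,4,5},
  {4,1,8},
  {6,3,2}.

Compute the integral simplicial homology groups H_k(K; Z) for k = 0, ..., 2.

H_0 = Z,  H_1 = Z ⊕ Z/2Z,  H_2 = 0.

Order the vertices as 0 < 1 < 2 < 3 < 4 < 5 < 6 < 7 < 8 < 9. Listing each simplex with vertices in this order, K has dimension 2 with simplices:

  0-simplices (10): [0], [1], [2], [3], [4], [5], [6], [7], [8], [9]
  1-simplices (30): (30 of them)
  2-simplices (20): (20 of them)

giving chain groups C_0 ≅ Z^10, C_1 ≅ Z^30, C_2 ≅ Z^20.

Boundary ∂_1: C_1 → C_0 is given by ∂[p,q] = [q] − [p]. For instance
  ∂[2,3] = [3] − [2].
This gives a 10×30 integer matrix of rank 9; reducing to Smith normal form yields diagonal entries (1,1,1,1,1,1,1,1,1).

∂_2: C_2 → C_1 acts by ∂[p,q,r] = [q,r] − [p,r] + [p,q]. For instance
  ∂[4,5,6] = [5,6] − [4,6] + [4,5],
  ∂[1,4,5] = [4,5] − [1,5] + [1,4].
This gives a 30×20 integer matrix of rank 20; reducing to Smith normal form yields diagonal entries (1,1,1,1,1,1,1,1,1,1,1,1,1,1,1,1,1,1,1,2).

Computing H_k = (kernel of ∂_k) / (image of ∂_{k+1}):

  H_0: rank C_0 − rank ∂_1 = 10 − 9 = 1, and the invariant factors of ∂_1 are all 1, so H_0 = Z.
  H_1: rank ker ∂_1 − rank ∂_2 = (30 − 9) − 20 = 1, and ∂_2 has invariant factor 2 > 1, so H_1 = Z ⊕ Z/2Z.
  H_2: rank ker ∂_2 − rank ∂_3 = (20 − 20) − 0 = 0, and there is no ∂_3, so H_2 = 0.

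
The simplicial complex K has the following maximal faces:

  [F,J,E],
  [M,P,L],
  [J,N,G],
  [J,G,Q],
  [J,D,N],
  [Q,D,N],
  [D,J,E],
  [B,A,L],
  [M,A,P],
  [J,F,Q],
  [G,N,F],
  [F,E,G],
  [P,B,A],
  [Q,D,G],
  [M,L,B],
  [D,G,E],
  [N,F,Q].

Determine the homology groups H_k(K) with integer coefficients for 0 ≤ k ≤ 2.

H_0 = Z^2,  H_1 = Z ⊕ Z/2Z,  H_2 = 0.

Take the total order A < B < D < E < F < G < J < L < M < N < P < Q on the vertex set. Then K (dimension 2) consists of the simplices:

  0-simplices (12): A, B, D, E, F, G, J, L, M, N, P, Q
  1-simplices (28): AB, AL, AM, AP, BL, BM, BP, DE, DG, DJ, DN, DQ, EF, EG, EJ, FG, FJ, FN, FQ, GJ, GN, GQ, JN, JQ, LM, LP, MP, NQ
  2-simplices (17): ABL, ABP, AMP, BLM, DEG, DEJ, DGQ, DJN, DNQ, EFG, EFJ, FGN, FJQ, FNQ, GJN, GJQ, LMP

Hence C_0 ≅ Z^12, C_1 ≅ Z^28, C_2 ≅ Z^17.

The boundary map ∂_1: C_1 → C_0 maps an edge to its endpoints' difference, ∂[p,q] = q − p. For instance
  ∂JQ = Q − J.
The 12×28 boundary matrix has rank 10 and Smith normal form diag(1,1,1,1,1,1,1,1,1,1).

∂_2: C_2 → C_1 sends each 2-simplex [p,q,r] to [q,r] − [p,r] + [p,q]. For instance
  ∂EFJ = FJ − EJ + EF,
  ∂GJN = JN − GN + GJ.
As a 28×17 matrix over Z this has rank 17, with invariant factors (1,1,1,1,1,1,1,1,1,1,1,1,1,1,1,1,2).

Computing H_k = (kernel of ∂_k) / (image of ∂_{k+1}):

  H_0: rank C_0 − rank ∂_1 = 12 − 10 = 2, and the invariant factors of ∂_1 are all 1, so H_0 ≅ Z^2.
  H_1: rank ker ∂_1 − rank ∂_2 = (28 − 10) − 17 = 1, and ∂_2 has invariant factor 2 > 1, so H_1 ≅ Z ⊕ Z/2Z.
  H_2: rank ker ∂_2 − rank ∂_3 = (17 − 17) − 0 = 0, and there is no ∂_3, so H_2 ≅ 0.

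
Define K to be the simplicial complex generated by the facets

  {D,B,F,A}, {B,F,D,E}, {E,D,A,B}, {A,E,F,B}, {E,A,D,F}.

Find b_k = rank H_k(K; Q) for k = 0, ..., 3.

Take the total order A < B < D < E < F on the vertex set. Then K (dimension 3) consists of the simplices:

  0-simplices (5): A, B, D, E, F
  1-simplices (10): AB, AD, AE, AF, BD, BE, BF, DE, DF, EF
  2-simplices (10): ABD, ABE, ABF, ADE, ADF, AEF, BDE, BDF, BEF, DEF
  3-simplices (5): ABDE, ABDF, ABEF, ADEF, BDEF

giving chain groups C_0 ≅ Z^5, C_1 ≅ Z^10, C_2 ≅ Z^10, C_3 ≅ Z^5.

The boundary map ∂_1: C_1 → C_0 maps an edge to its endpoints' difference, ∂[p,q] = q − p. For instance
  ∂DE = E − D.
As a 5×10 matrix over Z this has rank 4, with invariant factors (1,1,1,1).

Boundary ∂_2: C_2 → C_1 sends each 2-simplex [p,q,r] to [q,r] − [p,r] + [p,q]. For instance
  ∂ADF = DF − AF + AD,
  ∂BEF = EF − BF + BE.
The resulting 10×10 matrix has rank 6, and its Smith normal form has invariant factors (1,1,1,1,1,1).

∂_3: C_3 → C_2 sends each 3-simplex σ to the alternating sum Σ_i (−1)^i (σ with its i-th vertex removed). For instance
  ∂ADEF = DEF − AEF + ADF − ADE,
  ∂BDEF = DEF − BEF + BDF − BDE.
The resulting 10×5 matrix has rank 4, and its Smith normal form has invariant factors (1,1,1,1).

Computing H_k = (kernel of ∂_k) / (image of ∂_{k+1}):

  H_0: rank C_0 − rank ∂_1 = 5 − 4 = 1, and the invariant factors of ∂_1 are all 1, so H_0 ≅ Z.
  H_1: rank ker ∂_1 − rank ∂_2 = (10 − 4) − 6 = 0, and the invariant factors of ∂_2 are all 1, so H_1 ≅ 0.
  H_2: rank ker ∂_2 − rank ∂_3 = (10 − 6) − 4 = 0, and the invariant factors of ∂_3 are all 1, so H_2 ≅ 0.
  H_3: rank ker ∂_3 − rank ∂_4 = (5 − 4) − 0 = 1, and there is no ∂_4, so H_3 ≅ Z.

(K is a triangulation of the 3-sphere S^3.)

Hence the Betti numbers are b_0 = 1, b_1 = 0, b_2 = 0, b_3 = 1.

b_0 = 1, b_1 = 0, b_2 = 0, b_3 = 1.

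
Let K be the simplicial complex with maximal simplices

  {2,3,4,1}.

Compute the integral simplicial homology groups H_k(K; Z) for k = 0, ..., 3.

Fix the vertex order 1 < 2 < 3 < 4 and write every simplex with vertices in increasing order. Then dim K = 3 and the simplices of K are:

  0-simplices (4): [1], [2], [3], [4]
  1-simplices (6): [1,2], [1,3], [1,4], [2,3], [2,4], [3,4]
  2-simplices (4): [1,2,3], [1,2,4], [1,3,4], [2,3,4]
  3-simplices (1): [1,2,3,4]

Hence C_0 ≅ Z^4, C_1 ≅ Z^6, C_2 ≅ Z^4, C_3 ≅ Z^1.

The boundary map ∂_1: C_1 → C_0 is given by ∂[p,q] = [q] − [p]. For instance
  ∂[1,4] = [4] − [1].
As a 4×6 matrix over Z this has rank 3, with invariant factors (1,1,1).

∂_2: C_2 → C_1 sends each 2-simplex [p,q,r] to [q,r] − [p,r] + [p,q]. For instance
  ∂[1,2,3] = [2,3] − [1,3] + [1,2],
  ∂[2,3,4] = [3,4] − [2,4] + [2,3].
This gives a 6×4 integer matrix of rank 3; reducing to Smith normal form yields diagonal entries (1,1,1).

∂_3: C_3 → C_2 sends each 3-simplex σ to the alternating sum Σ_i (−1)^i (σ with its i-th vertex removed). For instance
  ∂[1,2,3,4] = [2,3,4] − [1,3,4] + [1,2,4] − [1,2,3].
This gives a 4×1 integer matrix of rank 1; reducing to Smith normal form yields diagonal entries (1).

Reading off H_k = ker ∂_k / im ∂_{k+1}:

  H_0: rank C_0 − rank ∂_1 = 4 − 3 = 1, and the invariant factors of ∂_1 are all 1, so H_0 = Z.
  H_1: rank ker ∂_1 − rank ∂_2 = (6 − 3) − 3 = 0, and the invariant factors of ∂_2 are all 1, so H_1 = 0.
  H_2: rank ker ∂_2 − rank ∂_3 = (4 − 3) − 1 = 0, and the invariant factors of ∂_3 are all 1, so H_2 = 0.
  H_3: rank ker ∂_3 − rank ∂_4 = (1 − 1) − 0 = 0, and there is no ∂_4, so H_3 = 0.

H_0 = Z,  H_1 = 0,  H_2 = 0,  H_3 = 0.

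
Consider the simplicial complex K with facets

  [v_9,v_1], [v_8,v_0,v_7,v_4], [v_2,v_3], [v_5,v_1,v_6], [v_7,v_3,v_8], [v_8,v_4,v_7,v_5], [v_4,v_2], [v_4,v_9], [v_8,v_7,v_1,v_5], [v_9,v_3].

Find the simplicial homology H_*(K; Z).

H_0 ≅ Z,  H_1 ≅ Z^3,  H_2 = 0,  H_3 = 0.

We work with the vertex ordering v_0 < v_1 < v_2 < v_3 < v_4 < v_5 < v_6 < v_7 < v_8 < v_9. The simplices of K, each written with vertices in increasing order, are:

  0-simplices (10): [v_0], [v_1], [v_2], [v_3], [v_4], [v_5], [v_6], [v_7], [v_8], [v_9]
  1-simplices (21): (21 of them)
  2-simplices (12): (12 of them)
  3-simplices (3): [v_0,v_4,v_7,v_8], [v_1,v_5,v_7,v_8], [v_4,v_5,v_7,v_8]

giving chain groups C_0 ≅ Z^10, C_1 ≅ Z^21, C_2 ≅ Z^12, C_3 ≅ Z^3.

Boundary ∂_1: C_1 → C_0 is given by ∂[p,q] = [q] − [p]. For instance
  ∂[v_5,v_7] = [v_7] − [v_5].
As a 10×21 matrix over Z this has rank 9, with invariant factors (1,1,1,1,1,1,1,1,1).

Boundary ∂_2: C_2 → C_1 maps a triangle to the signed sum of its edges. For instance
  ∂[v_0,v_4,v_7] = [v_4,v_7] − [v_0,v_7] + [v_0,v_4],
  ∂[v_3,v_7,v_8] = [v_7,v_8] − [v_3,v_8] + [v_3,v_7].
The resulting 21×12 matrix has rank 9, and its Smith normal form has invariant factors (1,1,1,1,1,1,1,1,1).

The boundary map ∂_3: C_3 → C_2 sends each 3-simplex σ to the alternating sum Σ_i (−1)^i (σ with its i-th vertex removed). For instance
  ∂[v_1,v_5,v_7,v_8] = [v_5,v_7,v_8] − [v_1,v_7,v_8] + [v_1,v_5,v_8] − [v_1,v_5,v_7],
  ∂[v_0,v_4,v_7,v_8] = [v_4,v_7,v_8] − [v_0,v_7,v_8] + [v_0,v_4,v_8] − [v_0,v_4,v_7].
The resulting 12×3 matrix has rank 3, and its Smith normal form has invariant factors (1,1,1).

Reading off H_k = ker ∂_k / im ∂_{k+1}:

  H_0: rank C_0 − rank ∂_1 = 10 − 9 = 1, and the invariant factors of ∂_1 are all 1, so H_0 ≅ Z.
  H_1: rank ker ∂_1 − rank ∂_2 = (21 − 9) − 9 = 3, and the invariant factors of ∂_2 are all 1, so H_1 ≅ Z^3.
  H_2: rank ker ∂_2 − rank ∂_3 = (12 − 9) − 3 = 0, and the invariant factors of ∂_3 are all 1, so H_2 ≅ 0.
  H_3: rank ker ∂_3 − rank ∂_4 = (3 − 3) − 0 = 0, and there is no ∂_4, so H_3 ≅ 0.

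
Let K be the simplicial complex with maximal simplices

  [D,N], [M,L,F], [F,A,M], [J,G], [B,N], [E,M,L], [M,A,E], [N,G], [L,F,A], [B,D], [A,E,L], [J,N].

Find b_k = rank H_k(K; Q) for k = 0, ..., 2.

Order the vertices as A < B < D < E < F < G < J < L < M < N. Listing each simplex with vertices in this order, K has dimension 2 with simplices:

  0-simplices (10): A, B, D, E, F, G, J, L, M, N
  1-simplices (15): AE, AF, AL, AM, BD, BN, DN, EL, EM, FL, FM, GJ, GN, JN, LM
  2-simplices (6): AEL, AEM, AFL, AFM, ELM, FLM

so the chain groups are C_0 ≅ Z^10, C_1 ≅ Z^15, C_2 ≅ Z^6.

Boundary ∂_1: C_1 → C_0 is given by ∂[p,q] = [q] − [p].
The resulting 10×15 matrix has rank 8, and its Smith normal form has invariant factors (1,1,1,1,1,1,1,1).

Boundary ∂_2: C_2 → C_1 sends each 2-simplex [p,q,r] to [q,r] − [p,r] + [p,q]. For instance
  ∂AEM = EM − AM + AE,
  ∂AFL = FL − AL + AF.
As a 15×6 matrix over Z this has rank 5, with invariant factors (1,1,1,1,1).

Reading off H_k = ker ∂_k / im ∂_{k+1}:

  H_0: rank C_0 − rank ∂_1 = 10 − 8 = 2, and the invariant factors of ∂_1 are all 1, so H_0 = Z^2.
  H_1: rank ker ∂_1 − rank ∂_2 = (15 − 8) − 5 = 2, and the invariant factors of ∂_2 are all 1, so H_1 = Z^2.
  H_2: rank ker ∂_2 − rank ∂_3 = (6 − 5) − 0 = 1, and there is no ∂_3, so H_2 = Z.

Hence the Betti numbers are b_0 = 2, b_1 = 2, b_2 = 1.

b_0 = 2, b_1 = 2, b_2 = 1.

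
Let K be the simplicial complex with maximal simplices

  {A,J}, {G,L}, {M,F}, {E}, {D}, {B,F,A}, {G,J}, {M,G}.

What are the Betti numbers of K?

b_0 = 3, b_1 = 1, b_2 = 0.

K has 9 vertices, 8 edges, 1 triangle.
rank ∂_0 = 0, rank ∂_1 = 6 ⇒ b_0 = 9 − 0 − 6 = 3; all invariant factors of ∂_1 are 1 so no torsion. So H_0 = Z^3.
rank ∂_1 = 6, rank ∂_2 = 1 ⇒ b_1 = 8 − 6 − 1 = 1; all invariant factors of ∂_2 are 1 so no torsion. So H_1 = Z.
rank ∂_2 = 1, rank ∂_3 = 0 ⇒ b_2 = 1 − 1 − 0 = 0. So H_2 = 0.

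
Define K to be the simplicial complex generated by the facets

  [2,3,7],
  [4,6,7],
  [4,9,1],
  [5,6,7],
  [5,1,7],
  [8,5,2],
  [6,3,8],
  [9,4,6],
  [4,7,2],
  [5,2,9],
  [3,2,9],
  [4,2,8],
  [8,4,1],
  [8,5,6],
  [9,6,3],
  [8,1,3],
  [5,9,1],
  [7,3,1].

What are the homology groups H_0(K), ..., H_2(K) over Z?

We work with the vertex ordering 1 < 2 < 3 < 4 < 5 < 6 < 7 < 8 < 9. The simplices of K, each written with vertices in increasing order, are:

  0-simplices (9): [1], [2], [3], [4], [5], [6], [7], [8], [9]
  1-simplices (27): (27 of them)
  2-simplices (18): [1,3,7], [1,3,8], [1,4,8], [1,4,9], [1,5,7], [1,5,9], [2,3,7], [2,3,9], [2,4,7], [2,4,8], [2,5,8], [2,5,9], [3,6,8], [3,6,9], [4,6,7], [4,6,9], [5,6,7], [5,6,8]

giving chain groups C_0 ≅ Z^9, C_1 ≅ Z^27, C_2 ≅ Z^18.

The boundary map ∂_1: C_1 → C_0 sends each edge [p,q] (with p < q) to q − p. For instance
  ∂[4,6] = [6] − [4].
The 9×27 boundary matrix has rank 8 and Smith normal form diag(1,1,1,1,1,1,1,1).

∂_2: C_2 → C_1 acts by ∂[p,q,r] = [q,r] − [p,r] + [p,q]. For instance
  ∂[3,6,8] = [6,8] − [3,8] + [3,6],
  ∂[2,5,9] = [5,9] − [2,9] + [2,5].
This gives a 27×18 integer matrix of rank 17; reducing to Smith normal form yields diagonal entries (1,1,1,1,1,1,1,1,1,1,1,1,1,1,1,1,1).

Reading off H_k = ker ∂_k / im ∂_{k+1}:

  H_0: rank C_0 − rank ∂_1 = 9 − 8 = 1, and the invariant factors of ∂_1 are all 1, so H_0 ≅ Z.
  H_1: rank ker ∂_1 − rank ∂_2 = (27 − 8) − 17 = 2, and the invariant factors of ∂_2 are all 1, so H_1 ≅ Z^2.
  H_2: rank ker ∂_2 − rank ∂_3 = (18 − 17) − 0 = 1, and there is no ∂_3, so H_2 ≅ Z.

As a check, the Euler characteristic is 9 − 27 + 18 = 0, which agrees with 1 − 2 + 1 = 0.

H_0 = Z,  H_1 = Z^2,  H_2 = Z.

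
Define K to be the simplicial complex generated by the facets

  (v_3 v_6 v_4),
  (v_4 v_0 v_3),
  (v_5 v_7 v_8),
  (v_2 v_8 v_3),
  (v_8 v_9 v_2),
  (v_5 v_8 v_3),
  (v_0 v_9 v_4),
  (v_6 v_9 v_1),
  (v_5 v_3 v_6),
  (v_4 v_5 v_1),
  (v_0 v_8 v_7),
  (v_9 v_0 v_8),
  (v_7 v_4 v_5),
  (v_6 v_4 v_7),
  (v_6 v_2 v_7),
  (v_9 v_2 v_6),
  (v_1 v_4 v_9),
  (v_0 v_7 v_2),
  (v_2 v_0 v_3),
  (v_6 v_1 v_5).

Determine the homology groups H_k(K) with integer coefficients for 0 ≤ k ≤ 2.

We work with the vertex ordering v_0 < v_1 < v_2 < v_3 < v_4 < v_5 < v_6 < v_7 < v_8 < v_9. The simplices of K, each written with vertices in increasing order, are:

  0-simplices (10): [v_0], [v_1], [v_2], [v_3], [v_4], [v_5], [v_6], [v_7], [v_8], [v_9]
  1-simplices (30): (30 of them)
  2-simplices (20): (20 of them)

Hence C_0 ≅ Z^10, C_1 ≅ Z^30, C_2 ≅ Z^20.

∂_1: C_1 → C_0 is given by ∂[p,q] = [q] − [p]. For instance
  ∂[v_7,v_8] = [v_8] − [v_7].
The 10×30 boundary matrix has rank 9 and Smith normal form diag(1,1,1,1,1,1,1,1,1).

The boundary map ∂_2: C_2 → C_1 acts by ∂[p,q,r] = [q,r] − [p,r] + [p,q]. For instance
  ∂[v_4,v_6,v_7] = [v_6,v_7] − [v_4,v_7] + [v_4,v_6],
  ∂[v_1,v_4,v_5] = [v_4,v_5] − [v_1,v_5] + [v_1,v_4].
This gives a 30×20 integer matrix of rank 20; reducing to Smith normal form yields diagonal entries (1,1,1,1,1,1,1,1,1,1,1,1,1,1,1,1,1,1,1,2).

Reading off H_k = ker ∂_k / im ∂_{k+1}:

  H_0: rank C_0 − rank ∂_1 = 10 − 9 = 1, and the invariant factors of ∂_1 are all 1, so H_0 ≅ Z.
  H_1: rank ker ∂_1 − rank ∂_2 = (30 − 9) − 20 = 1, and ∂_2 has invariant factor 2 > 1, so H_1 ≅ Z ⊕ Z/2Z.
  H_2: rank ker ∂_2 − rank ∂_3 = (20 − 20) − 0 = 0, and there is no ∂_3, so H_2 ≅ 0.

H_0 = Z,  H_1 = Z ⊕ Z/2Z,  H_2 = 0.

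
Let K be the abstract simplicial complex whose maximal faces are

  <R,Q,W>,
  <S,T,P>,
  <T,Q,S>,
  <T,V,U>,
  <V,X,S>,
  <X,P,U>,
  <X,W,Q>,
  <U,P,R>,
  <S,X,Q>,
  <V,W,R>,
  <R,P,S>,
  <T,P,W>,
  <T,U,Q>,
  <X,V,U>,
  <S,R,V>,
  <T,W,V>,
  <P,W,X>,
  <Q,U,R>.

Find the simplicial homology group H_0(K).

H_0 ≅ Z.

Take the total order P < Q < R < S < T < U < V < W < X on the vertex set. Then K (dimension 2) consists of the simplices:

  0-simplices (9): P, Q, R, S, T, U, V, W, X
  1-simplices (27): PR, PS, PT, PU, PW, PX, QR, QS, QT, QU, QW, QX, RS, RU, RV, RW, ST, SV, SX, TU, TV, TW, UV, UX, VW, VX, WX
  2-simplices (18): PRS, PRU, PST, PTW, PUX, PWX, QRU, QRW, QST, QSX, QTU, QWX, RSV, RVW, SVX, TUV, TVW, UVX

so the chain groups are C_0 ≅ Z^9, C_1 ≅ Z^27, C_2 ≅ Z^18.

Boundary ∂_1: C_1 → C_0 sends each edge [p,q] (with p < q) to q − p.
This gives a 9×27 integer matrix of rank 8; reducing to Smith normal form yields diagonal entries (1,1,1,1,1,1,1,1).

The boundary map ∂_2: C_2 → C_1 sends each 2-simplex [p,q,r] to [q,r] − [p,r] + [p,q]. For instance
  ∂QTU = TU − QU + QT,
  ∂PRU = RU − PU + PR.
The 27×18 boundary matrix has rank 17 and Smith normal form diag(1,1,1,1,1,1,1,1,1,1,1,1,1,1,1,1,1).

Reading off H_k = ker ∂_k / im ∂_{k+1}:

  H_0: rank C_0 − rank ∂_1 = 9 − 8 = 1, and the invariant factors of ∂_1 are all 1, so H_0 ≅ Z.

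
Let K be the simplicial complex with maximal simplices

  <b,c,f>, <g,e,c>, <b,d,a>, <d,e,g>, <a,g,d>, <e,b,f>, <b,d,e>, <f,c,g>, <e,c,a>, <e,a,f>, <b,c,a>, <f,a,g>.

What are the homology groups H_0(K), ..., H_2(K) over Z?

H_0 = Z,  H_1 = Z/2,  H_2 = 0.

Fix the vertex order a < b < c < d < e < f < g and write every simplex with vertices in increasing order. Then dim K = 2 and the simplices of K are:

  0-simplices (7): a, b, c, d, e, f, g
  1-simplices (18): ab, ac, ad, ae, af, ag, bc, bd, be, bf, ce, cf, cg, de, dg, ef, eg, fg
  2-simplices (12): abc, abd, ace, adg, aef, afg, bcf, bde, bef, ceg, cfg, deg

giving chain groups C_0 ≅ Z^7, C_1 ≅ Z^18, C_2 ≅ Z^12.

The boundary map ∂_1: C_1 → C_0 is given by ∂[p,q] = [q] − [p].
As a 7×18 matrix over Z this has rank 6, with invariant factors (1,1,1,1,1,1).

The boundary map ∂_2: C_2 → C_1 maps a triangle to the signed sum of its edges. For instance
  ∂adg = dg − ag + ad,
  ∂bde = de − be + bd.
The 18×12 boundary matrix has rank 12 and Smith normal form diag(1,1,1,1,1,1,1,1,1,1,1,2).

Now H_k = ker ∂_k / im ∂_{k+1}, so:

  H_0: rank C_0 − rank ∂_1 = 7 − 6 = 1, and the invariant factors of ∂_1 are all 1, so H_0 ≅ Z.
  H_1: rank ker ∂_1 − rank ∂_2 = (18 − 6) − 12 = 0, and ∂_2 has invariant factor 2 > 1, so H_1 ≅ Z/2.
  H_2: rank ker ∂_2 − rank ∂_3 = (12 − 12) − 0 = 0, and there is no ∂_3, so H_2 ≅ 0.

As a check, the Euler characteristic is 7 − 18 + 12 = 1, which agrees with 1 − 0 + 0 = 1.
(K is a triangulation of the real projective plane RP^2.)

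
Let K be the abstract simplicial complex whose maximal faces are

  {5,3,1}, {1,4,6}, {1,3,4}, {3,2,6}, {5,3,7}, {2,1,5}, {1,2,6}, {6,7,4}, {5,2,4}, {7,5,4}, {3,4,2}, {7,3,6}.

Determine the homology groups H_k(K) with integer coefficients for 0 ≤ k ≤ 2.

H_0 ≅ Z,  H_1 ≅ Z_2,  H_2 = 0.

Take the total order 1 < 2 < 3 < 4 < 5 < 6 < 7 on the vertex set. Then K (dimension 2) consists of the simplices:

  0-simplices (7): [1], [2], [3], [4], [5], [6], [7]
  1-simplices (18): [1,2], [1,3], [1,4], [1,5], [1,6], [2,3], [2,4], [2,5], [2,6], [3,4], [3,5], [3,6], [3,7], [4,5], [4,6], [4,7], [5,7], [6,7]
  2-simplices (12): [1,2,5], [1,2,6], [1,3,4], [1,3,5], [1,4,6], [2,3,4], [2,3,6], [2,4,5], [3,5,7], [3,6,7], [4,5,7], [4,6,7]

giving chain groups C_0 ≅ Z^7, C_1 ≅ Z^18, C_2 ≅ Z^12.

The boundary map ∂_1: C_1 → C_0 maps an edge to its endpoints' difference, ∂[p,q] = q − p. For instance
  ∂[2,3] = [3] − [2].
The resulting 7×18 matrix has rank 6, and its Smith normal form has invariant factors (1,1,1,1,1,1).

Boundary ∂_2: C_2 → C_1 sends each 2-simplex [p,q,r] to [q,r] − [p,r] + [p,q]. For instance
  ∂[2,3,6] = [3,6] − [2,6] + [2,3],
  ∂[1,3,4] = [3,4] − [1,4] + [1,3].
As a 18×12 matrix over Z this has rank 12, with invariant factors (1,1,1,1,1,1,1,1,1,1,1,2).

From H_k ≅ ker(∂_k) / im(∂_{k+1}) we obtain:

  H_0: rank C_0 − rank ∂_1 = 7 − 6 = 1, and the invariant factors of ∂_1 are all 1, so H_0 ≅ Z.
  H_1: rank ker ∂_1 − rank ∂_2 = (18 − 6) − 12 = 0, and ∂_2 has invariant factor 2 > 1, so H_1 ≅ Z_2.
  H_2: rank ker ∂_2 − rank ∂_3 = (12 − 12) − 0 = 0, and there is no ∂_3, so H_2 ≅ 0.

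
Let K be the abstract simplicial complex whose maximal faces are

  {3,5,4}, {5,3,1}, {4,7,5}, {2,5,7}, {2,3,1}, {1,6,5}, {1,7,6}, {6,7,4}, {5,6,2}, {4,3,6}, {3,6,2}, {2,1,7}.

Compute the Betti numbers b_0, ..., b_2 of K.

b_0 = 1, b_1 = 0, b_2 = 0.

Fix the vertex order 1 < 2 < 3 < 4 < 5 < 6 < 7 and write every simplex with vertices in increasing order. Then dim K = 2 and the simplices of K are:

  0-simplices (7): [1], [2], [3], [4], [5], [6], [7]
  1-simplices (18): [1,2], [1,3], [1,5], [1,6], [1,7], [2,3], [2,5], [2,6], [2,7], [3,4], [3,5], [3,6], [4,5], [4,6], [4,7], [5,6], [5,7], [6,7]
  2-simplices (12): [1,2,3], [1,2,7], [1,3,5], [1,5,6], [1,6,7], [2,3,6], [2,5,6], [2,5,7], [3,4,5], [3,4,6], [4,5,7], [4,6,7]

giving chain groups C_0 ≅ Z^7, C_1 ≅ Z^18, C_2 ≅ Z^12.

The boundary map ∂_1: C_1 → C_0 sends each edge [p,q] (with p < q) to q − p. For instance
  ∂[2,7] = [7] − [2].
As a 7×18 matrix over Z this has rank 6, with invariant factors (1,1,1,1,1,1).

The boundary map ∂_2: C_2 → C_1 acts by ∂[p,q,r] = [q,r] − [p,r] + [p,q]. For instance
  ∂[2,5,6] = [5,6] − [2,6] + [2,5],
  ∂[1,5,6] = [5,6] − [1,6] + [1,5].
The 18×12 boundary matrix has rank 12 and Smith normal form diag(1,1,1,1,1,1,1,1,1,1,1,2).

Reading off H_k = ker ∂_k / im ∂_{k+1}:

  H_0: rank C_0 − rank ∂_1 = 7 − 6 = 1, and the invariant factors of ∂_1 are all 1, so H_0 ≅ Z.
  H_1: rank ker ∂_1 − rank ∂_2 = (18 − 6) − 12 = 0, and ∂_2 has invariant factor 2 > 1, so H_1 ≅ Z/2.
  H_2: rank ker ∂_2 − rank ∂_3 = (12 − 12) − 0 = 0, and there is no ∂_3, so H_2 ≅ 0.

(K is a triangulation of the real projective plane RP^2.)

Hence the Betti numbers are b_0 = 1, b_1 = 0, b_2 = 0.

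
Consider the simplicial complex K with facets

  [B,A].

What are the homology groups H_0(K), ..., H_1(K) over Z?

Take the total order A < B on the vertex set. Then K (dimension 1) consists of the simplices:

  0-simplices (2): A, B
  1-simplices (1): AB

giving chain groups C_0 ≅ Z^2, C_1 ≅ Z^1.

Boundary ∂_1: C_1 → C_0 is given by ∂[p,q] = [q] − [p]. For instance
  ∂AB = B − A.
The 2×1 boundary matrix has rank 1 and Smith normal form diag(1).

Computing H_k = (kernel of ∂_k) / (image of ∂_{k+1}):

  H_0: rank C_0 − rank ∂_1 = 2 − 1 = 1, and the invariant factors of ∂_1 are all 1, so H_0 ≅ Z.
  H_1: rank ker ∂_1 − rank ∂_2 = (1 − 1) − 0 = 0, and there is no ∂_2, so H_1 ≅ 0.

As a check, the Euler characteristic is 2 − 1 = 1, which agrees with 1 − 0 = 1.
(K is a triangulation of the 1-simplex.)

H_0 ≅ Z,  H_1 = 0.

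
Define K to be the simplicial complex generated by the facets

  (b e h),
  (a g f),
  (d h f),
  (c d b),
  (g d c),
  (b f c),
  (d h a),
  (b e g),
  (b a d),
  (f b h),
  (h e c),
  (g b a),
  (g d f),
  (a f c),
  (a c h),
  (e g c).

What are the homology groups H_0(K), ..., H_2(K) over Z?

Order the vertices as a < b < c < d < e < f < g < h. Listing each simplex with vertices in this order, K has dimension 2 with simplices:

  0-simplices (8): a, b, c, d, e, f, g, h
  1-simplices (24): ab, ac, ad, af, ag, ah, bc, bd, be, bf, bg, bh, cd, ce, cf, cg, ch, df, dg, dh, eg, eh, fg, fh
  2-simplices (16): abd, abg, acf, ach, adh, afg, bcd, bcf, beg, beh, bfh, cdg, ceg, ceh, dfg, dfh

Hence C_0 ≅ Z^8, C_1 ≅ Z^24, C_2 ≅ Z^16.

The boundary map ∂_1: C_1 → C_0 maps an edge to its endpoints' difference, ∂[p,q] = q − p. For instance
  ∂bc = c − b.
The resulting 8×24 matrix has rank 7, and its Smith normal form has invariant factors (1,1,1,1,1,1,1).

∂_2: C_2 → C_1 maps a triangle to the signed sum of its edges. For instance
  ∂afg = fg − ag + af,
  ∂abg = bg − ag + ab.
As a 24×16 matrix over Z this has rank 15, with invariant factors (1,1,1,1,1,1,1,1,1,1,1,1,1,1,1).

From H_k ≅ ker(∂_k) / im(∂_{k+1}) we obtain:

  H_0: rank C_0 − rank ∂_1 = 8 − 7 = 1, and the invariant factors of ∂_1 are all 1, so H_0 ≅ Z.
  H_1: rank ker ∂_1 − rank ∂_2 = (24 − 7) − 15 = 2, and the invariant factors of ∂_2 are all 1, so H_1 ≅ Z^2.
  H_2: rank ker ∂_2 − rank ∂_3 = (16 − 15) − 0 = 1, and there is no ∂_3, so H_2 ≅ Z.

H_0 = Z,  H_1 = Z^2,  H_2 = Z.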